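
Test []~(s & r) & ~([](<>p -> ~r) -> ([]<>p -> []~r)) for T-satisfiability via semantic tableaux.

Unsatisfiable

1. []~(s & r) & ~([](<>p -> ~r) -> ([]<>p -> []~r)), w0
2. []~(s & r), w0
3. ~([](<>p -> ~r) -> ([]<>p -> []~r)), w0
4. [](<>p -> ~r), w0
5. ~([]<>p -> []~r), w0
6. []<>p, w0
7. ~[]~r, w0
8. ~(s & r), w0
9. <>p -> ~r, w0
10. <>p, w0
11. ~r, w0
12. r, w1
13. ~(s & r), w1
14. <>p -> ~r, w1
15. <>p, w1
16. ~s, w1
17. ~<>p, w1
18. ~p, w1
19. p, w2
20. ~(s & r), w2
21. <>p -> ~r, w2
22. <>p, w2
23. ~r, w2
24. p, w3
25. ~p, w3
Accessibility: w0Rw0, w0Rw1, w0Rw2, w1Rw1, w1Rw3, w2Rw2, w3Rw3
Branch closes: p and ~p both at w3.
Every branch closes; the branch above is one of them.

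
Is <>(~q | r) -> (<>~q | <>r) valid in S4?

Yes, valid

Tableau for the negation ~(<>(~q | r) -> (<>~q | <>r)):
1. ~(<>(~q | r) -> (<>~q | <>r)), u
2. <>(~q | r), u
3. ~(<>~q | <>r), u
4. ~<>~q, u
5. ~<>r, u
6. q, u
7. ~r, u
8. ~q | r, v
9. q, v
10. ~r, v
11. r, v
Accessibility: uRu, uRv, vRv
Branch closes: r and ~r both at v.
Every branch of the negation's tableau closes; the branch above is one of them.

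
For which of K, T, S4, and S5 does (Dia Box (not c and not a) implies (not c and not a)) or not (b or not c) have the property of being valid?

S4-tableau for the negation not ((Dia Box (not c and not a) implies (not c and not a)) or not (b or not c)):
1. not ((Dia Box (not c and not a) implies (not c and not a)) or not (b or not c)), w0
2. not (Dia Box (not c and not a) implies (not c and not a)), w0
3. b or not c, w0
4. Dia Box (not c and not a), w0
5. not (not c and not a), w0
6. not c, w0
7. a, w0
8. Box (not c and not a), w1
9. not c and not a, w1
10. not c, w1
11. not a, w1
Accessibility: w0Rw0, w0Rw1, w1Rw1
Complete open branch: countermodel on an S4-frame, so not valid in S4, nor in K, T (the same frame is also a K-frame and a T-frame).
S5-tableau for the negation not ((Dia Box (not c and not a) implies (not c and not a)) or not (b or not c)):
1. not ((Dia Box (not c and not a) implies (not c and not a)) or not (b or not c)), w0
2. not (Dia Box (not c and not a) implies (not c and not a)), w0
3. b or not c, w0
4. Dia Box (not c and not a), w0
5. not (not c and not a), w0
6. not c, w0
7. a, w0
8. Box (not c and not a), w1
9. not c and not a, w0
10. not a, w0
Accessibility: w0Rw0, w0Rw1, w1Rw0, w1Rw1
Branch closes: a and not a both at w0.
Every branch closes (one shown): valid in S5.

S5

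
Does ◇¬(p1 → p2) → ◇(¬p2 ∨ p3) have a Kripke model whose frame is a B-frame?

1. ◇¬(p1 → p2) → ◇(¬p2 ∨ p3), 0
2. ◇(¬p2 ∨ p3), 0
3. ¬p2 ∨ p3, 1
4. p3, 1
Accessibility: 0R0, 0R1, 1R0, 1R1

Satisfiable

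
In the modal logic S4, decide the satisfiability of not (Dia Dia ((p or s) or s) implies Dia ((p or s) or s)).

1. not (Dia Dia ((p or s) or s) implies Dia ((p or s) or s)), u
2. Dia Dia ((p or s) or s), u   [neg-implies-rule on 1]
3. not Dia ((p or s) or s), u   [neg-implies-rule on 1]
4. not ((p or s) or s), u   [neg-Dia-rule on 3 via uRu]
5. not (p or s), u   [neg-or-rule on 4]
6. not s, u   [neg-or-rule on 4]
7. not p, u   [neg-or-rule on 5]
8. Dia ((p or s) or s), v   [Dia-rule on 2: fresh world v, uRv]
9. not ((p or s) or s), v   [neg-Dia-rule on 3 via uRv]
10. not (p or s), v   [neg-or-rule on 9]
11. not s, v   [neg-or-rule on 9]
12. not p, v   [neg-or-rule on 10]
13. (p or s) or s, w   [Dia-rule on 8: fresh world w, vRw]
14. not ((p or s) or s), w   [neg-Dia-rule on 3 via uRw]
15. not (p or s), w   [neg-or-rule on 14]
16. not s, w   [neg-or-rule on 14]
17. not p, w   [neg-or-rule on 15]
18. p or s, w   [or-rule on 13 (branches; this branch)]
19. s, w   [or-rule on 18 (branches; this branch)]
Accessibility: uRu, uRv, uRw, vRv, vRw, wRw
Branch closes: s and not s both at w.
(One branch shown.) All branches close.

No, unsatisfiable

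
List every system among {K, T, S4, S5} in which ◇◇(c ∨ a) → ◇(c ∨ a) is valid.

T-tableau for the negation ¬(◇◇(c ∨ a) → ◇(c ∨ a)):
1. ¬(◇◇(c ∨ a) → ◇(c ∨ a)), u
2. ◇◇(c ∨ a), u   [¬→-rule on 1]
3. ¬◇(c ∨ a), u   [¬→-rule on 1]
4. ¬(c ∨ a), u   [¬◇-rule on 3 via uRu]
5. ¬c, u   [¬∨-rule on 4]
6. ¬a, u   [¬∨-rule on 4]
7. ◇(c ∨ a), v   [◇-rule on 2: fresh world v, uRv]
8. ¬(c ∨ a), v   [¬◇-rule on 3 via uRv]
9. ¬c, v   [¬∨-rule on 8]
10. ¬a, v   [¬∨-rule on 8]
11. c ∨ a, w   [◇-rule on 7: fresh world w, vRw]
12. a, w   [∨-rule on 11 (branches; this branch)]
Accessibility: uRu, uRv, vRv, vRw, wRw
Complete open branch: countermodel on a T-frame, so not valid in T, nor in K (the same frame is also a K-frame).
S4-tableau for the negation ¬(◇◇(c ∨ a) → ◇(c ∨ a)):
1. ¬(◇◇(c ∨ a) → ◇(c ∨ a)), u
2. ◇◇(c ∨ a), u   [¬→-rule on 1]
3. ¬◇(c ∨ a), u   [¬→-rule on 1]
4. ¬(c ∨ a), u   [¬◇-rule on 3 via uRu]
5. ¬c, u   [¬∨-rule on 4]
6. ¬a, u   [¬∨-rule on 4]
7. ◇(c ∨ a), v   [◇-rule on 2: fresh world v, uRv]
8. ¬(c ∨ a), v   [¬◇-rule on 3 via uRv]
9. ¬c, v   [¬∨-rule on 8]
10. ¬a, v   [¬∨-rule on 8]
11. c ∨ a, w   [◇-rule on 7: fresh world w, vRw]
12. ¬(c ∨ a), w   [¬◇-rule on 3 via uRw]
13. ¬c, w   [¬∨-rule on 12]
14. ¬a, w   [¬∨-rule on 12]
15. a, w   [∨-rule on 11 (branches; this branch)]
Accessibility: uRu, uRv, uRw, vRv, vRw, wRw
Branch closes: a and ¬a both at w.
Every branch closes (one shown): valid in S4, hence also in S5 (every theorem of S4 is a theorem of S5).

S4, S5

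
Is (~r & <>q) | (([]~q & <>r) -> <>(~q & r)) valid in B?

Tableau for the negation ~((~r & <>q) | (([]~q & <>r) -> <>(~q & r))):
1. ~((~r & <>q) | (([]~q & <>r) -> <>(~q & r))), u
2. ~(~r & <>q), u   [~|-rule on 1]
3. ~(([]~q & <>r) -> <>(~q & r)), u   [~|-rule on 1]
4. []~q & <>r, u   [~->-rule on 3]
5. ~<>(~q & r), u   [~->-rule on 3]
6. []~q, u   [&-rule on 4]
7. <>r, u   [&-rule on 4]
8. ~(~q & r), u   [~<>-rule on 5 via uRu]
9. ~q, u   [[]-rule on 6 via uRu]
10. ~<>q, u   [~&-rule on 2 (branches; this branch)]
11. ~r, u   [~&-rule on 8 (branches; this branch)]
12. r, v   [<>-rule on 7: fresh world v, uRv]
13. ~(~q & r), v   [~<>-rule on 5 via uRv]
14. ~q, v   [[]-rule on 6 via uRv]
15. ~r, v   [~&-rule on 13 (branches; this branch)]
Accessibility: uRu, uRv, vRu, vRv
Branch closes: r and ~r both at v.
Every branch of the negation's tableau closes; the branch above is one of them.

Yes, valid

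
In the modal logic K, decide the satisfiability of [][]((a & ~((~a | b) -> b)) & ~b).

Satisfiable

1. [][]((a & ~((~a | b) -> b)) & ~b), u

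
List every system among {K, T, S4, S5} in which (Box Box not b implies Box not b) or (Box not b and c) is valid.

T, S4, S5

K-tableau for the negation not ((Box Box not b implies Box not b) or (Box not b and c)):
1. not ((Box Box not b implies Box not b) or (Box not b and c)), w0
2. not (Box Box not b implies Box not b), w0   [neg-or-rule on 1]
3. not (Box not b and c), w0   [neg-or-rule on 1]
4. Box Box not b, w0   [neg-implies-rule on 2]
5. not Box not b, w0   [neg-implies-rule on 2]
6. not c, w0   [neg-and-rule on 3 (branches; this branch)]
7. b, w1   [neg-Box-rule on 5: fresh world w1, w0Rw1]
8. Box not b, w1   [Box-rule on 4 via w0Rw1]
Accessibility: w0Rw1
Complete open branch: countermodel on a K-frame, so not valid in K.
T-tableau for the negation not ((Box Box not b implies Box not b) or (Box not b and c)):
1. not ((Box Box not b implies Box not b) or (Box not b and c)), w0
2. not (Box Box not b implies Box not b), w0   [neg-or-rule on 1]
3. not (Box not b and c), w0   [neg-or-rule on 1]
4. Box Box not b, w0   [neg-implies-rule on 2]
5. not Box not b, w0   [neg-implies-rule on 2]
6. Box not b, w0   [Box-rule on 4 via w0Rw0]
7. not b, w0   [Box-rule on 6 via w0Rw0]
8. not c, w0   [neg-and-rule on 3 (branches; this branch)]
9. b, w1   [neg-Box-rule on 5: fresh world w1, w0Rw1]
10. Box not b, w1   [Box-rule on 4 via w0Rw1]
11. not b, w1   [Box-rule on 6 via w0Rw1]
Accessibility: w0Rw0, w0Rw1, w1Rw1
Branch closes: b and not b both at w1.
Every branch closes (one shown): valid in T, hence also in S4, S5 (every theorem of T is a theorem of S4 and S5).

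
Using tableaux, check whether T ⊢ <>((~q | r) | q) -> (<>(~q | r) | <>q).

Tableau for the negation ~(<>((~q | r) | q) -> (<>(~q | r) | <>q)):
1. ~(<>((~q | r) | q) -> (<>(~q | r) | <>q)), 0
2. <>((~q | r) | q), 0
3. ~(<>(~q | r) | <>q), 0
4. ~<>(~q | r), 0
5. ~<>q, 0
6. ~(~q | r), 0
7. q, 0
8. ~r, 0
9. ~q, 0
Accessibility: 0R0
Branch closes: q and ~q both at 0.
Every branch of the negation's tableau closes; the branch above is one of them.

Valid in T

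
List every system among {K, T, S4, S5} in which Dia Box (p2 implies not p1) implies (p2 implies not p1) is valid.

S5

S4-tableau for the negation not (Dia Box (p2 implies not p1) implies (p2 implies not p1)):
1. not (Dia Box (p2 implies not p1) implies (p2 implies not p1)), 0
2. Dia Box (p2 implies not p1), 0
3. not (p2 implies not p1), 0
4. p2, 0
5. p1, 0
6. Box (p2 implies not p1), 1
7. p2 implies not p1, 1
8. not p1, 1
Accessibility: 0R0, 0R1, 1R1
Complete open branch: countermodel on an S4-frame, so not valid in S4, nor in K, T (the same frame is also a K-frame and a T-frame).
S5-tableau for the negation not (Dia Box (p2 implies not p1) implies (p2 implies not p1)):
1. not (Dia Box (p2 implies not p1) implies (p2 implies not p1)), 0
2. Dia Box (p2 implies not p1), 0
3. not (p2 implies not p1), 0
4. p2, 0
5. p1, 0
6. Box (p2 implies not p1), 1
7. p2 implies not p1, 0
8. p2 implies not p1, 1
9. not p1, 0
Accessibility: 0R0, 0R1, 1R0, 1R1
Branch closes: p1 and not p1 both at 0.
Every branch closes (one shown): valid in S5.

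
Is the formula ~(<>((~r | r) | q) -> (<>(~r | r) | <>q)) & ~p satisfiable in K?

1. ~(<>((~r | r) | q) -> (<>(~r | r) | <>q)) & ~p, 0
2. ~(<>((~r | r) | q) -> (<>(~r | r) | <>q)), 0
3. ~p, 0
4. <>((~r | r) | q), 0
5. ~(<>(~r | r) | <>q), 0
6. ~<>(~r | r), 0
7. ~<>q, 0
8. (~r | r) | q, 1
9. ~(~r | r), 1
10. r, 1
11. ~r, 1
Accessibility: 0R1
Branch closes: r and ~r both at 1.
All branches of the tableau close; one closing branch shown above.

No, unsatisfiable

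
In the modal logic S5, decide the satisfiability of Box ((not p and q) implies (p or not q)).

Satisfiable (open branch found)

1. Box ((not p and q) implies (p or not q)), u
2. (not p and q) implies (p or not q), u   [Box-rule on 1 via uRu]
3. p or not q, u   [implies-rule on 2 (branches; this branch)]
4. not q, u   [or-rule on 3 (branches; this branch)]
Accessibility: uRu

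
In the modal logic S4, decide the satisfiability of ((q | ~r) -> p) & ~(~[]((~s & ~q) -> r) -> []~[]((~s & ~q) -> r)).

1. ((q | ~r) -> p) & ~(~[]((~s & ~q) -> r) -> []~[]((~s & ~q) -> r)), u
2. (q | ~r) -> p, u   [&-rule on 1]
3. ~(~[]((~s & ~q) -> r) -> []~[]((~s & ~q) -> r)), u   [&-rule on 1]
4. ~[]((~s & ~q) -> r), u   [~->-rule on 3]
5. ~[]~[]((~s & ~q) -> r), u   [~->-rule on 3]
6. p, u   [->-rule on 2 (branches; this branch)]
7. ~((~s & ~q) -> r), v   [~[]-rule on 4: fresh world v, uRv]
8. ~s & ~q, v   [~->-rule on 7]
9. ~r, v   [~->-rule on 7]
10. ~s, v   [&-rule on 8]
11. ~q, v   [&-rule on 8]
12. []((~s & ~q) -> r), w   [~[]-rule on 5: fresh world w, uRw]
13. (~s & ~q) -> r, w   [[]-rule on 12 via wRw]
14. r, w   [->-rule on 13 (branches; this branch)]
Accessibility: uRu, uRv, uRw, vRv, wRw

Satisfiable (open branch found)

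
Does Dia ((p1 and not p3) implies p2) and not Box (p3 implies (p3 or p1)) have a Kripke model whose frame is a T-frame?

1. Dia ((p1 and not p3) implies p2) and not Box (p3 implies (p3 or p1)), 0
2. Dia ((p1 and not p3) implies p2), 0
3. not Box (p3 implies (p3 or p1)), 0
4. (p1 and not p3) implies p2, 1
5. not (p1 and not p3), 1
6. p3, 1
7. not (p3 implies (p3 or p1)), 2
8. p3, 2
9. not (p3 or p1), 2
10. not p3, 2
11. not p1, 2
Accessibility: 0R0, 0R1, 0R2, 1R1, 2R2
Branch closes: p3 and not p3 both at 2.
Every branch closes; the branch above is one of them.

Unsatisfiable (every branch closes)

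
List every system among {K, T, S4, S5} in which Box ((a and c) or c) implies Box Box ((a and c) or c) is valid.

S4, S5

T-tableau for the negation not (Box ((a and c) or c) implies Box Box ((a and c) or c)):
1. not (Box ((a and c) or c) implies Box Box ((a and c) or c)), u
2. Box ((a and c) or c), u
3. not Box Box ((a and c) or c), u
4. (a and c) or c, u
5. c, u
6. not Box ((a and c) or c), v
7. (a and c) or c, v
8. c, v
9. not ((a and c) or c), w
10. not (a and c), w
11. not c, w
Accessibility: uRu, uRv, vRv, vRw, wRw
Complete open branch: countermodel on a T-frame, so not valid in T, nor in K (the same frame is also a K-frame).
S4-tableau for the negation not (Box ((a and c) or c) implies Box Box ((a and c) or c)):
1. not (Box ((a and c) or c) implies Box Box ((a and c) or c)), u
2. Box ((a and c) or c), u
3. not Box Box ((a and c) or c), u
4. (a and c) or c, u
5. a and c, u
6. a, u
7. c, u
8. not Box ((a and c) or c), v
9. (a and c) or c, v
10. a and c, v
11. a, v
12. c, v
13. not ((a and c) or c), w
14. not (a and c), w
15. not c, w
16. (a and c) or c, w
17. a and c, w
18. a, w
19. c, w
Accessibility: uRu, uRv, uRw, vRv, vRw, wRw
Branch closes: c and not c both at w.
Every branch closes (one shown): valid in S4, hence also in S5 (every theorem of S4 is a theorem of S5).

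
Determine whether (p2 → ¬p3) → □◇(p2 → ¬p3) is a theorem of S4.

Tableau for the negation ¬((p2 → ¬p3) → □◇(p2 → ¬p3)):
1. ¬((p2 → ¬p3) → □◇(p2 → ¬p3)), u
2. p2 → ¬p3, u
3. ¬□◇(p2 → ¬p3), u
4. ¬p3, u
5. ¬◇(p2 → ¬p3), v
6. ¬(p2 → ¬p3), v
7. p2, v
8. p3, v
Accessibility: uRu, uRv, vRv
The negation has an open branch (countermodel exists).

Invalid (countermodel exists)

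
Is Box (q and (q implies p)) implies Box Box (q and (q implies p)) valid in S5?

Yes, valid

Tableau for the negation not (Box (q and (q implies p)) implies Box Box (q and (q implies p))):
1. not (Box (q and (q implies p)) implies Box Box (q and (q implies p))), 0
2. Box (q and (q implies p)), 0
3. not Box Box (q and (q implies p)), 0
4. q and (q implies p), 0
5. q, 0
6. q implies p, 0
7. p, 0
8. not Box (q and (q implies p)), 1
9. q and (q implies p), 1
10. q, 1
11. q implies p, 1
12. p, 1
13. not (q and (q implies p)), 2
14. q and (q implies p), 2
15. q, 2
16. q implies p, 2
17. not (q implies p), 2
18. not p, 2
19. p, 2
Accessibility: 0R0, 0R1, 0R2, 1R0, 1R1, 1R2, 2R0, 2R1, 2R2
Branch closes: p and not p both at 2.
Every branch of the negation's tableau closes; the branch above is one of them.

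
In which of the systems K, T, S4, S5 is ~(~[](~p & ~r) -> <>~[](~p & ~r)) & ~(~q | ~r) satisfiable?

T-tableau for the formula:
1. ~(~[](~p & ~r) -> <>~[](~p & ~r)) & ~(~q | ~r), u
2. ~(~[](~p & ~r) -> <>~[](~p & ~r)), u   [&-rule on 1]
3. ~(~q | ~r), u   [&-rule on 1]
4. ~[](~p & ~r), u   [~->-rule on 2]
5. ~<>~[](~p & ~r), u   [~->-rule on 2]
6. q, u   [~|-rule on 3]
7. r, u   [~|-rule on 3]
8. [](~p & ~r), u   [~<>-rule on 5 via uRu]
9. ~p & ~r, u   [[]-rule on 8 via uRu]
10. ~p, u   [&-rule on 9]
11. ~r, u   [&-rule on 9]
Accessibility: uRu
Branch closes: r and ~r both at u.
Every branch closes (one shown): unsatisfiable in T, hence also in S4, S5 (every S4/S5-frame is a T-frame).
K-tableau for the formula:
1. ~(~[](~p & ~r) -> <>~[](~p & ~r)) & ~(~q | ~r), u
2. ~(~[](~p & ~r) -> <>~[](~p & ~r)), u   [&-rule on 1]
3. ~(~q | ~r), u   [&-rule on 1]
4. ~[](~p & ~r), u   [~->-rule on 2]
5. ~<>~[](~p & ~r), u   [~->-rule on 2]
6. q, u   [~|-rule on 3]
7. r, u   [~|-rule on 3]
8. ~(~p & ~r), v   [~[]-rule on 4: fresh world v, uRv]
9. [](~p & ~r), v   [~<>-rule on 5 via uRv]
10. r, v   [~&-rule on 8 (branches; this branch)]
Accessibility: uRv
Complete open branch: satisfiable in K.

K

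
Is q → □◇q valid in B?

Tableau for the negation ¬(q → □◇q):
1. ¬(q → □◇q), 0
2. q, 0   [¬→-rule on 1]
3. ¬□◇q, 0   [¬→-rule on 1]
4. ¬◇q, 1   [¬□-rule on 3: fresh world 1, 0R1]
5. ¬q, 0   [¬◇-rule on 4 via 1R0]
Accessibility: 0R0, 0R1, 1R0, 1R1
Branch closes: q and ¬q both at 0.
Every branch of the negation's tableau closes; the branch above is one of them.

Valid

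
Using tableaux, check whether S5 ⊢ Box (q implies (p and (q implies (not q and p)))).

Tableau for the negation not Box (q implies (p and (q implies (not q and p)))):
1. not Box (q implies (p and (q implies (not q and p)))), 0
2. not (q implies (p and (q implies (not q and p)))), 1
3. q, 1
4. not (p and (q implies (not q and p))), 1
5. not (q implies (not q and p)), 1
6. not (not q and p), 1
7. not p, 1
Accessibility: 0R0, 0R1, 1R0, 1R1
The negation has an open branch (countermodel exists).

Not valid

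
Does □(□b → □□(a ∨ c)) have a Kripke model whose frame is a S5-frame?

Satisfiable

1. □(□b → □□(a ∨ c)), 0
2. □b → □□(a ∨ c), 0   [□-rule on 1 via 0R0]
3. □□(a ∨ c), 0   [→-rule on 2 (branches; this branch)]
4. □(a ∨ c), 0   [□-rule on 3 via 0R0]
5. a ∨ c, 0   [□-rule on 4 via 0R0]
6. c, 0   [∨-rule on 5 (branches; this branch)]
Accessibility: 0R0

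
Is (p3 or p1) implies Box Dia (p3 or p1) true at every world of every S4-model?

Tableau for the negation not ((p3 or p1) implies Box Dia (p3 or p1)):
1. not ((p3 or p1) implies Box Dia (p3 or p1)), 0
2. p3 or p1, 0   [neg-implies-rule on 1]
3. not Box Dia (p3 or p1), 0   [neg-implies-rule on 1]
4. p1, 0   [or-rule on 2 (branches; this branch)]
5. not Dia (p3 or p1), 1   [neg-Box-rule on 3: fresh world 1, 0R1]
6. not (p3 or p1), 1   [neg-Dia-rule on 5 via 1R1]
7. not p3, 1   [neg-or-rule on 6]
8. not p1, 1   [neg-or-rule on 6]
Accessibility: 0R0, 0R1, 1R1
The negation has an open branch (countermodel exists).

Not valid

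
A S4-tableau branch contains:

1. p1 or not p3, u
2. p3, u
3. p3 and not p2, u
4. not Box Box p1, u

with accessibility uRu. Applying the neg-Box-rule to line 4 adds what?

a fresh world v with uRv, and not Box p1 at v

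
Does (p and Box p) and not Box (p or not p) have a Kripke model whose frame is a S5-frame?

Unsatisfiable

1. (p and Box p) and not Box (p or not p), 0
2. p and Box p, 0   [and-rule on 1]
3. not Box (p or not p), 0   [and-rule on 1]
4. p, 0   [and-rule on 2]
5. Box p, 0   [and-rule on 2]
6. not (p or not p), 1   [neg-Box-rule on 3: fresh world 1, 0R1]
7. not p, 1   [neg-or-rule on 6]
8. p, 1   [neg-or-rule on 6]
Accessibility: 0R0, 0R1, 1R0, 1R1
Branch closes: p and not p both at 1.
Every branch closes; the branch above is one of them.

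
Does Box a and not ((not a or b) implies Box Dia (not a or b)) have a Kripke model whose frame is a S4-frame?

1. Box a and not ((not a or b) implies Box Dia (not a or b)), w0
2. Box a, w0
3. not ((not a or b) implies Box Dia (not a or b)), w0
4. not a or b, w0
5. not Box Dia (not a or b), w0
6. a, w0
7. b, w0
8. not Dia (not a or b), w1
9. a, w1
10. not (not a or b), w1
11. not b, w1
Accessibility: w0Rw0, w0Rw1, w1Rw1

Satisfiable (open branch found)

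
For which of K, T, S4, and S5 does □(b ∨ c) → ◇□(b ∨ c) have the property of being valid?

K-tableau for the negation ¬(□(b ∨ c) → ◇□(b ∨ c)):
1. ¬(□(b ∨ c) → ◇□(b ∨ c)), w0
2. □(b ∨ c), w0
3. ¬◇□(b ∨ c), w0
Complete open branch: countermodel on a K-frame, so not valid in K.
T-tableau for the negation ¬(□(b ∨ c) → ◇□(b ∨ c)):
1. ¬(□(b ∨ c) → ◇□(b ∨ c)), w0
2. □(b ∨ c), w0
3. ¬◇□(b ∨ c), w0
4. b ∨ c, w0
5. ¬□(b ∨ c), w0
6. c, w0
7. ¬(b ∨ c), w1
8. ¬b, w1
9. ¬c, w1
10. b ∨ c, w1
11. ¬□(b ∨ c), w1
12. c, w1
Accessibility: w0Rw0, w0Rw1, w1Rw1
Branch closes: c and ¬c both at w1.
Every branch closes (one shown): valid in T, hence also in S4, S5 (every theorem of T is a theorem of S4 and S5).

T, S4, S5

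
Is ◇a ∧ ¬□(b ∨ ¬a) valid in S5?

Tableau for the negation ¬(◇a ∧ ¬□(b ∨ ¬a)):
1. ¬(◇a ∧ ¬□(b ∨ ¬a)), w0
2. □(b ∨ ¬a), w0   [¬∧-rule on 1 (branches; this branch)]
3. b ∨ ¬a, w0   [□-rule on 2 via w0Rw0]
4. ¬a, w0   [∨-rule on 3 (branches; this branch)]
Accessibility: w0Rw0
The negation has an open branch (countermodel exists).

Invalid (countermodel exists)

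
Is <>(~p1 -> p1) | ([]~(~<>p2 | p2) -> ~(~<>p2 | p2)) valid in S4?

Tableau for the negation ~(<>(~p1 -> p1) | ([]~(~<>p2 | p2) -> ~(~<>p2 | p2))):
1. ~(<>(~p1 -> p1) | ([]~(~<>p2 | p2) -> ~(~<>p2 | p2))), w0
2. ~<>(~p1 -> p1), w0
3. ~([]~(~<>p2 | p2) -> ~(~<>p2 | p2)), w0
4. []~(~<>p2 | p2), w0
5. ~<>p2 | p2, w0
6. ~(~p1 -> p1), w0
7. ~p1, w0
8. ~(~<>p2 | p2), w0
9. <>p2, w0
10. ~p2, w0
11. ~<>p2, w0
12. p2, w1
13. ~(~p1 -> p1), w1
14. ~p1, w1
15. ~(~<>p2 | p2), w1
16. <>p2, w1
17. ~p2, w1
Accessibility: w0Rw0, w0Rw1, w1Rw1
Branch closes: p2 and ~p2 both at w1.
Every branch of the negation's tableau closes; the branch above is one of them.

Valid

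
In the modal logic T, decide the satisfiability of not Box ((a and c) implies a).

Unsatisfiable

1. not Box ((a and c) implies a), u
2. not ((a and c) implies a), v
3. a and c, v
4. not a, v
5. a, v
6. c, v
Accessibility: uRu, uRv, vRv
Branch closes: a and not a both at v.
(One branch shown.) All branches close.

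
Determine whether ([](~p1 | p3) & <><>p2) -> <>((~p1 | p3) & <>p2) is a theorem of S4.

Valid in S4

Tableau for the negation ~(([](~p1 | p3) & <><>p2) -> <>((~p1 | p3) & <>p2)):
1. ~(([](~p1 | p3) & <><>p2) -> <>((~p1 | p3) & <>p2)), u
2. [](~p1 | p3) & <><>p2, u   [~->-rule on 1]
3. ~<>((~p1 | p3) & <>p2), u   [~->-rule on 1]
4. [](~p1 | p3), u   [&-rule on 2]
5. <><>p2, u   [&-rule on 2]
6. ~((~p1 | p3) & <>p2), u   [~<>-rule on 3 via uRu]
7. ~p1 | p3, u   [[]-rule on 4 via uRu]
8. ~<>p2, u   [~&-rule on 6 (branches; this branch)]
9. ~p2, u   [~<>-rule on 8 via uRu]
10. p3, u   [|-rule on 7 (branches; this branch)]
11. <>p2, v   [<>-rule on 5: fresh world v, uRv]
12. ~((~p1 | p3) & <>p2), v   [~<>-rule on 3 via uRv]
13. ~p1 | p3, v   [[]-rule on 4 via uRv]
14. ~p2, v   [~<>-rule on 8 via uRv]
15. ~<>p2, v   [~&-rule on 12 (branches; this branch)]
16. p3, v   [|-rule on 13 (branches; this branch)]
17. p2, w   [<>-rule on 11: fresh world w, vRw]
18. ~((~p1 | p3) & <>p2), w   [~<>-rule on 3 via uRw]
19. ~p1 | p3, w   [[]-rule on 4 via uRw]
20. ~p2, w   [~<>-rule on 8 via uRw]
Accessibility: uRu, uRv, uRw, vRv, vRw, wRw
Branch closes: p2 and ~p2 both at w.
Every branch of the negation's tableau closes; the branch above is one of them.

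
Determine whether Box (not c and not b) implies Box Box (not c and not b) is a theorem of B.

Tableau for the negation not (Box (not c and not b) implies Box Box (not c and not b)):
1. not (Box (not c and not b) implies Box Box (not c and not b)), w0
2. Box (not c and not b), w0   [neg-implies-rule on 1]
3. not Box Box (not c and not b), w0   [neg-implies-rule on 1]
4. not c and not b, w0   [Box-rule on 2 via w0Rw0]
5. not c, w0   [and-rule on 4]
6. not b, w0   [and-rule on 4]
7. not Box (not c and not b), w1   [neg-Box-rule on 3: fresh world w1, w0Rw1]
8. not c and not b, w1   [Box-rule on 2 via w0Rw1]
9. not c, w1   [and-rule on 8]
10. not b, w1   [and-rule on 8]
11. not (not c and not b), w2   [neg-Box-rule on 7: fresh world w2, w1Rw2]
12. b, w2   [neg-and-rule on 11 (branches; this branch)]
Accessibility: w0Rw0, w0Rw1, w1Rw0, w1Rw1, w1Rw2, w2Rw1, w2Rw2
The negation has an open branch (countermodel exists).

Not valid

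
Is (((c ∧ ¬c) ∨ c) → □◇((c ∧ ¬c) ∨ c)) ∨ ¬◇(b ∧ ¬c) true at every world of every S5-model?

Tableau for the negation ¬((((c ∧ ¬c) ∨ c) → □◇((c ∧ ¬c) ∨ c)) ∨ ¬◇(b ∧ ¬c)):
1. ¬((((c ∧ ¬c) ∨ c) → □◇((c ∧ ¬c) ∨ c)) ∨ ¬◇(b ∧ ¬c)), w0
2. ¬(((c ∧ ¬c) ∨ c) → □◇((c ∧ ¬c) ∨ c)), w0
3. ◇(b ∧ ¬c), w0
4. (c ∧ ¬c) ∨ c, w0
5. ¬□◇((c ∧ ¬c) ∨ c), w0
6. c, w0
7. b ∧ ¬c, w1
8. b, w1
9. ¬c, w1
10. ¬◇((c ∧ ¬c) ∨ c), w2
11. ¬((c ∧ ¬c) ∨ c), w0
12. ¬(c ∧ ¬c), w0
13. ¬c, w0
Accessibility: w0Rw0, w0Rw1, w0Rw2, w1Rw0, w1Rw1, w1Rw2, w2Rw0, w2Rw1, w2Rw2
Branch closes: c and ¬c both at w0.
All branches of the negation close; one closing branch shown above.

Valid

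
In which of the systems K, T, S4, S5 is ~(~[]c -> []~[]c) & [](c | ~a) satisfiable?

S4-tableau for the formula:
1. ~(~[]c -> []~[]c) & [](c | ~a), w0
2. ~(~[]c -> []~[]c), w0
3. [](c | ~a), w0
4. ~[]c, w0
5. ~[]~[]c, w0
6. c | ~a, w0
7. ~a, w0
8. ~c, w1
9. c | ~a, w1
10. ~a, w1
11. []c, w2
12. c | ~a, w2
13. c, w2
14. ~a, w2
Accessibility: w0Rw0, w0Rw1, w0Rw2, w1Rw1, w2Rw2
Complete open branch: satisfiable in S4, hence also in K, T (this S4-model is also a K-model and a T-model).
S5-tableau for the formula:
1. ~(~[]c -> []~[]c) & [](c | ~a), w0
2. ~(~[]c -> []~[]c), w0
3. [](c | ~a), w0
4. ~[]c, w0
5. ~[]~[]c, w0
6. c | ~a, w0
7. ~a, w0
8. ~c, w1
9. c | ~a, w1
10. ~a, w1
11. []c, w2
12. c | ~a, w2
13. c, w0
14. c, w1
Accessibility: w0Rw0, w0Rw1, w0Rw2, w1Rw0, w1Rw1, w1Rw2, w2Rw0, w2Rw1, w2Rw2
Branch closes: c and ~c both at w1.
Every branch closes (one shown): unsatisfiable in S5.

K, T, S4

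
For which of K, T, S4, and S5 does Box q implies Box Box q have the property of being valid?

S4, S5

T-tableau for the negation not (Box q implies Box Box q):
1. not (Box q implies Box Box q), w0
2. Box q, w0   [neg-implies-rule on 1]
3. not Box Box q, w0   [neg-implies-rule on 1]
4. q, w0   [Box-rule on 2 via w0Rw0]
5. not Box q, w1   [neg-Box-rule on 3: fresh world w1, w0Rw1]
6. q, w1   [Box-rule on 2 via w0Rw1]
7. not q, w2   [neg-Box-rule on 5: fresh world w2, w1Rw2]
Accessibility: w0Rw0, w0Rw1, w1Rw1, w1Rw2, w2Rw2
Complete open branch: countermodel on a T-frame, so not valid in T, nor in K (the same frame is also a K-frame).
S4-tableau for the negation not (Box q implies Box Box q):
1. not (Box q implies Box Box q), w0
2. Box q, w0   [neg-implies-rule on 1]
3. not Box Box q, w0   [neg-implies-rule on 1]
4. q, w0   [Box-rule on 2 via w0Rw0]
5. not Box q, w1   [neg-Box-rule on 3: fresh world w1, w0Rw1]
6. q, w1   [Box-rule on 2 via w0Rw1]
7. not q, w2   [neg-Box-rule on 5: fresh world w2, w1Rw2]
8. q, w2   [Box-rule on 2 via w0Rw2]
Accessibility: w0Rw0, w0Rw1, w0Rw2, w1Rw1, w1Rw2, w2Rw2
Branch closes: q and not q both at w2.
Every branch closes (one shown): valid in S4, hence also in S5 (every theorem of S4 is a theorem of S5).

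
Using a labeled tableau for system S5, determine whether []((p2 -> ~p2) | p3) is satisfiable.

Satisfiable

1. []((p2 -> ~p2) | p3), u
2. (p2 -> ~p2) | p3, u
3. p3, u
Accessibility: uRu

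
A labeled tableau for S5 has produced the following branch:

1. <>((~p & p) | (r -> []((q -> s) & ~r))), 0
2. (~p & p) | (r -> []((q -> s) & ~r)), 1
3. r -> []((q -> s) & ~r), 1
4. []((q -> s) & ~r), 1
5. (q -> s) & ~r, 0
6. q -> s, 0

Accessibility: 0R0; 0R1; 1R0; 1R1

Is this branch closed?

No world carries both an atom and its negation.

Open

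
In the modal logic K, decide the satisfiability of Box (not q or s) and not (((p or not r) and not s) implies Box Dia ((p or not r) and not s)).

1. Box (not q or s) and not (((p or not r) and not s) implies Box Dia ((p or not r) and not s)), w0
2. Box (not q or s), w0   [and-rule on 1]
3. not (((p or not r) and not s) implies Box Dia ((p or not r) and not s)), w0   [and-rule on 1]
4. (p or not r) and not s, w0   [neg-implies-rule on 3]
5. not Box Dia ((p or not r) and not s), w0   [neg-implies-rule on 3]
6. p or not r, w0   [and-rule on 4]
7. not s, w0   [and-rule on 4]
8. not r, w0   [or-rule on 6 (branches; this branch)]
9. not Dia ((p or not r) and not s), w1   [neg-Box-rule on 5: fresh world w1, w0Rw1]
10. not q or s, w1   [Box-rule on 2 via w0Rw1]
11. s, w1   [or-rule on 10 (branches; this branch)]
Accessibility: w0Rw1

Yes, satisfiable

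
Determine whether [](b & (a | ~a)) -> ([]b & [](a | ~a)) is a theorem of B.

Tableau for the negation ~([](b & (a | ~a)) -> ([]b & [](a | ~a))):
1. ~([](b & (a | ~a)) -> ([]b & [](a | ~a))), w0
2. [](b & (a | ~a)), w0
3. ~([]b & [](a | ~a)), w0
4. b & (a | ~a), w0
5. b, w0
6. a | ~a, w0
7. ~[]b, w0
8. ~a, w0
9. ~b, w1
10. b & (a | ~a), w1
11. b, w1
12. a | ~a, w1
Accessibility: w0Rw0, w0Rw1, w1Rw0, w1Rw1
Branch closes: b and ~b both at w1.
All branches of the negation close; one closing branch shown above.

Yes, valid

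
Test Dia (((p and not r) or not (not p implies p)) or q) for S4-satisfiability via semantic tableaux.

Satisfiable

1. Dia (((p and not r) or not (not p implies p)) or q), w0
2. ((p and not r) or not (not p implies p)) or q, w1   [Dia-rule on 1: fresh world w1, w0Rw1]
3. q, w1   [or-rule on 2 (branches; this branch)]
Accessibility: w0Rw0, w0Rw1, w1Rw1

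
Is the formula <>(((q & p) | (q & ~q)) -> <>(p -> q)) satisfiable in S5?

1. <>(((q & p) | (q & ~q)) -> <>(p -> q)), u
2. ((q & p) | (q & ~q)) -> <>(p -> q), v   [<>-rule on 1: fresh world v, uRv]
3. <>(p -> q), v   [->-rule on 2 (branches; this branch)]
4. p -> q, w   [<>-rule on 3: fresh world w, vRw]
5. q, w   [->-rule on 4 (branches; this branch)]
Accessibility: uRu, uRv, uRw, vRu, vRv, vRw, wRu, wRv, wRw

Yes, satisfiable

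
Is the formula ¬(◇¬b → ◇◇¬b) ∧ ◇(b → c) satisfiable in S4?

1. ¬(◇¬b → ◇◇¬b) ∧ ◇(b → c), w0
2. ¬(◇¬b → ◇◇¬b), w0
3. ◇(b → c), w0
4. ◇¬b, w0
5. ¬◇◇¬b, w0
6. ¬◇¬b, w0
7. b, w0
8. b → c, w1
9. ¬◇¬b, w1
10. b, w1
11. c, w1
12. ¬b, w2
13. ¬◇¬b, w2
14. b, w2
Accessibility: w0Rw0, w0Rw1, w0Rw2, w1Rw1, w2Rw2
Branch closes: b and ¬b both at w2.
(One branch shown.) All branches close.

Unsatisfiable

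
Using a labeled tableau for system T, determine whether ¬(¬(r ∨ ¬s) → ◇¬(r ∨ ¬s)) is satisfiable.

Unsatisfiable

1. ¬(¬(r ∨ ¬s) → ◇¬(r ∨ ¬s)), 0
2. ¬(r ∨ ¬s), 0
3. ¬◇¬(r ∨ ¬s), 0
4. ¬r, 0
5. s, 0
6. r ∨ ¬s, 0
7. ¬s, 0
Accessibility: 0R0
Branch closes: s and ¬s both at 0.
(One branch shown.) All branches close.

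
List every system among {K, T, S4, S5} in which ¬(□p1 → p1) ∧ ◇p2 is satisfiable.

T-tableau for the formula:
1. ¬(□p1 → p1) ∧ ◇p2, w0
2. ¬(□p1 → p1), w0   [∧-rule on 1]
3. ◇p2, w0   [∧-rule on 1]
4. □p1, w0   [¬→-rule on 2]
5. ¬p1, w0   [¬→-rule on 2]
6. p1, w0   [□-rule on 4 via w0Rw0]
Accessibility: w0Rw0
Branch closes: p1 and ¬p1 both at w0.
Every branch closes (one shown): unsatisfiable in T, hence also in S4, S5 (every S4/S5-frame is a T-frame).
K-tableau for the formula:
1. ¬(□p1 → p1) ∧ ◇p2, w0
2. ¬(□p1 → p1), w0   [∧-rule on 1]
3. ◇p2, w0   [∧-rule on 1]
4. □p1, w0   [¬→-rule on 2]
5. ¬p1, w0   [¬→-rule on 2]
6. p2, w1   [◇-rule on 3: fresh world w1, w0Rw1]
7. p1, w1   [□-rule on 4 via w0Rw1]
Accessibility: w0Rw1
Complete open branch: satisfiable in K.

K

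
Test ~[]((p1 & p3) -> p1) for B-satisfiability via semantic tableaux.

1. ~[]((p1 & p3) -> p1), u
2. ~((p1 & p3) -> p1), v   [~[]-rule on 1: fresh world v, uRv]
3. p1 & p3, v   [~->-rule on 2]
4. ~p1, v   [~->-rule on 2]
5. p1, v   [&-rule on 3]
6. p3, v   [&-rule on 3]
Accessibility: uRu, uRv, vRu, vRv
Branch closes: p1 and ~p1 both at v.
All branches of the tableau close; one closing branch shown above.

Unsatisfiable (every branch closes)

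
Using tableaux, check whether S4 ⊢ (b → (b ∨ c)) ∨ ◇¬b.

Tableau for the negation ¬((b → (b ∨ c)) ∨ ◇¬b):
1. ¬((b → (b ∨ c)) ∨ ◇¬b), u
2. ¬(b → (b ∨ c)), u
3. ¬◇¬b, u
4. b, u
5. ¬(b ∨ c), u
6. ¬b, u
7. ¬c, u
Accessibility: uRu
Branch closes: b and ¬b both at u.
Every branch of the negation's tableau closes; the branch above is one of them.

Valid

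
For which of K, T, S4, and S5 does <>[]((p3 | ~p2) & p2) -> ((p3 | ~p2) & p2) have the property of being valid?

S5

S4-tableau for the negation ~(<>[]((p3 | ~p2) & p2) -> ((p3 | ~p2) & p2)):
1. ~(<>[]((p3 | ~p2) & p2) -> ((p3 | ~p2) & p2)), 0
2. <>[]((p3 | ~p2) & p2), 0
3. ~((p3 | ~p2) & p2), 0
4. ~p2, 0
5. []((p3 | ~p2) & p2), 1
6. (p3 | ~p2) & p2, 1
7. p3 | ~p2, 1
8. p2, 1
9. p3, 1
Accessibility: 0R0, 0R1, 1R1
Complete open branch: countermodel on an S4-frame, so not valid in S4, nor in K, T (the same frame is also a K-frame and a T-frame).
S5-tableau for the negation ~(<>[]((p3 | ~p2) & p2) -> ((p3 | ~p2) & p2)):
1. ~(<>[]((p3 | ~p2) & p2) -> ((p3 | ~p2) & p2)), 0
2. <>[]((p3 | ~p2) & p2), 0
3. ~((p3 | ~p2) & p2), 0
4. ~(p3 | ~p2), 0
5. ~p3, 0
6. p2, 0
7. []((p3 | ~p2) & p2), 1
8. (p3 | ~p2) & p2, 0
9. p3 | ~p2, 0
10. (p3 | ~p2) & p2, 1
11. p3 | ~p2, 1
12. p2, 1
13. ~p2, 0
Accessibility: 0R0, 0R1, 1R0, 1R1
Branch closes: p2 and ~p2 both at 0.
Every branch closes (one shown): valid in S5.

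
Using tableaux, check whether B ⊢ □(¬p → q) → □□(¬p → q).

Tableau for the negation ¬(□(¬p → q) → □□(¬p → q)):
1. ¬(□(¬p → q) → □□(¬p → q)), u
2. □(¬p → q), u
3. ¬□□(¬p → q), u
4. ¬p → q, u
5. q, u
6. ¬□(¬p → q), v
7. ¬p → q, v
8. q, v
9. ¬(¬p → q), w
10. ¬p, w
11. ¬q, w
Accessibility: uRu, uRv, vRu, vRv, vRw, wRv, wRw
The negation has an open branch (countermodel exists).

No, not valid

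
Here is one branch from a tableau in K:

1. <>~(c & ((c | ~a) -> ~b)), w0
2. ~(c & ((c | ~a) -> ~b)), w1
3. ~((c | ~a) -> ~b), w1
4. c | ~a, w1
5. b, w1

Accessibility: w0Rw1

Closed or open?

No atom appears with both signs at the same world.

No, open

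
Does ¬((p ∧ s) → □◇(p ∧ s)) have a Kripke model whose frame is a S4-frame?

Satisfiable (open branch found)

1. ¬((p ∧ s) → □◇(p ∧ s)), 0
2. p ∧ s, 0
3. ¬□◇(p ∧ s), 0
4. p, 0
5. s, 0
6. ¬◇(p ∧ s), 1
7. ¬(p ∧ s), 1
8. ¬s, 1
Accessibility: 0R0, 0R1, 1R1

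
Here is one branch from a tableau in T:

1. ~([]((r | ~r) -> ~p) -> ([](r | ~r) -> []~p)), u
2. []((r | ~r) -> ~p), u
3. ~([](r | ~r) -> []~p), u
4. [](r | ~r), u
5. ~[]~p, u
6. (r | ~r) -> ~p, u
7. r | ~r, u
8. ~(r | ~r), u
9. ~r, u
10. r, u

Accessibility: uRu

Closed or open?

Both r and ~r appear at u.

Yes, closed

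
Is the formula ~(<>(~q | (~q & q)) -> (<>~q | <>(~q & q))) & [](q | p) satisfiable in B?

1. ~(<>(~q | (~q & q)) -> (<>~q | <>(~q & q))) & [](q | p), w0
2. ~(<>(~q | (~q & q)) -> (<>~q | <>(~q & q))), w0
3. [](q | p), w0
4. <>(~q | (~q & q)), w0
5. ~(<>~q | <>(~q & q)), w0
6. ~<>~q, w0
7. ~<>(~q & q), w0
8. q | p, w0
9. q, w0
10. ~(~q & q), w0
11. p, w0
12. ~q | (~q & q), w1
13. q | p, w1
14. q, w1
15. ~(~q & q), w1
16. ~q & q, w1
17. ~q, w1
Accessibility: w0Rw0, w0Rw1, w1Rw0, w1Rw1
Branch closes: q and ~q both at w1.
Every branch closes; the branch above is one of them.

Unsatisfiable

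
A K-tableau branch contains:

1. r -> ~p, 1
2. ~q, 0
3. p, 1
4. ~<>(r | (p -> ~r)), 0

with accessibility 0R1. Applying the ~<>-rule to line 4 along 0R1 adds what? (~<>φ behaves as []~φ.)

~(r | (p -> ~r)), 1

~<>φ behaves as []~φ: propagate the negated body to each accessible world.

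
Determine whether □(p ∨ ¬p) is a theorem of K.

Tableau for the negation ¬□(p ∨ ¬p):
1. ¬□(p ∨ ¬p), w0
2. ¬(p ∨ ¬p), w1
3. ¬p, w1
4. p, w1
Accessibility: w0Rw1
Branch closes: p and ¬p both at w1.
All branches of the negation close; one closing branch shown above.

Valid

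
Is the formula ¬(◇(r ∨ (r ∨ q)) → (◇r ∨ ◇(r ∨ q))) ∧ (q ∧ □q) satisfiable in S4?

Unsatisfiable

1. ¬(◇(r ∨ (r ∨ q)) → (◇r ∨ ◇(r ∨ q))) ∧ (q ∧ □q), u
2. ¬(◇(r ∨ (r ∨ q)) → (◇r ∨ ◇(r ∨ q))), u
3. q ∧ □q, u
4. ◇(r ∨ (r ∨ q)), u
5. ¬(◇r ∨ ◇(r ∨ q)), u
6. q, u
7. □q, u
8. ¬◇r, u
9. ¬◇(r ∨ q), u
10. ¬r, u
11. ¬(r ∨ q), u
12. ¬q, u
Accessibility: uRu
Branch closes: q and ¬q both at u.
All branches of the tableau close; one closing branch shown above.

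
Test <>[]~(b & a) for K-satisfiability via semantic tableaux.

Yes, satisfiable

1. <>[]~(b & a), w0
2. []~(b & a), w1   [<>-rule on 1: fresh world w1, w0Rw1]
Accessibility: w0Rw1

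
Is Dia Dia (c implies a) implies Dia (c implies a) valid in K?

Tableau for the negation not (Dia Dia (c implies a) implies Dia (c implies a)):
1. not (Dia Dia (c implies a) implies Dia (c implies a)), 0
2. Dia Dia (c implies a), 0   [neg-implies-rule on 1]
3. not Dia (c implies a), 0   [neg-implies-rule on 1]
4. Dia (c implies a), 1   [Dia-rule on 2: fresh world 1, 0R1]
5. not (c implies a), 1   [neg-Dia-rule on 3 via 0R1]
6. c, 1   [neg-implies-rule on 5]
7. not a, 1   [neg-implies-rule on 5]
8. c implies a, 2   [Dia-rule on 4: fresh world 2, 1R2]
9. a, 2   [implies-rule on 8 (branches; this branch)]
Accessibility: 0R1, 1R2
The negation has an open branch (countermodel exists).

No, not valid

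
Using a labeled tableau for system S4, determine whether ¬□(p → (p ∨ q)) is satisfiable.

1. ¬□(p → (p ∨ q)), w0
2. ¬(p → (p ∨ q)), w1
3. p, w1
4. ¬(p ∨ q), w1
5. ¬p, w1
6. ¬q, w1
Accessibility: w0Rw0, w0Rw1, w1Rw1
Branch closes: p and ¬p both at w1.
(One branch shown.) All branches close.

No, unsatisfiable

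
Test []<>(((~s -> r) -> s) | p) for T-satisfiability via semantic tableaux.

1. []<>(((~s -> r) -> s) | p), w0
2. <>(((~s -> r) -> s) | p), w0   [[]-rule on 1 via w0Rw0]
3. ((~s -> r) -> s) | p, w1   [<>-rule on 2: fresh world w1, w0Rw1]
4. <>(((~s -> r) -> s) | p), w1   [[]-rule on 1 via w0Rw1]
5. p, w1   [|-rule on 3 (branches; this branch)]
6. ((~s -> r) -> s) | p, w2   [<>-rule on 4: fresh world w2, w1Rw2]
7. p, w2   [|-rule on 6 (branches; this branch)]
Accessibility: w0Rw0, w0Rw1, w1Rw1, w1Rw2, w2Rw2

Yes, satisfiable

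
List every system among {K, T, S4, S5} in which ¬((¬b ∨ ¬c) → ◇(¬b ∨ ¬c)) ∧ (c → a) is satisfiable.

K

K-tableau for the formula:
1. ¬((¬b ∨ ¬c) → ◇(¬b ∨ ¬c)) ∧ (c → a), 0
2. ¬((¬b ∨ ¬c) → ◇(¬b ∨ ¬c)), 0   [∧-rule on 1]
3. c → a, 0   [∧-rule on 1]
4. ¬b ∨ ¬c, 0   [¬→-rule on 2]
5. ¬◇(¬b ∨ ¬c), 0   [¬→-rule on 2]
6. a, 0   [→-rule on 3 (branches; this branch)]
7. ¬c, 0   [∨-rule on 4 (branches; this branch)]
Complete open branch: satisfiable in K.
T-tableau for the formula:
1. ¬((¬b ∨ ¬c) → ◇(¬b ∨ ¬c)) ∧ (c → a), 0
2. ¬((¬b ∨ ¬c) → ◇(¬b ∨ ¬c)), 0   [∧-rule on 1]
3. c → a, 0   [∧-rule on 1]
4. ¬b ∨ ¬c, 0   [¬→-rule on 2]
5. ¬◇(¬b ∨ ¬c), 0   [¬→-rule on 2]
6. ¬(¬b ∨ ¬c), 0   [¬◇-rule on 5 via 0R0]
7. b, 0   [¬∨-rule on 6]
8. c, 0   [¬∨-rule on 6]
9. a, 0   [→-rule on 3 (branches; this branch)]
10. ¬c, 0   [∨-rule on 4 (branches; this branch)]
Accessibility: 0R0
Branch closes: c and ¬c both at 0.
Every branch closes (one shown): unsatisfiable in T, hence also in S4, S5 (every S4/S5-frame is a T-frame).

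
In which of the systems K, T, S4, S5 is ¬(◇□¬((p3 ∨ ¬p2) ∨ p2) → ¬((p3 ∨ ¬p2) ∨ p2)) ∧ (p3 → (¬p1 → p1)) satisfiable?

T-tableau for the formula:
1. ¬(◇□¬((p3 ∨ ¬p2) ∨ p2) → ¬((p3 ∨ ¬p2) ∨ p2)) ∧ (p3 → (¬p1 → p1)), 0
2. ¬(◇□¬((p3 ∨ ¬p2) ∨ p2) → ¬((p3 ∨ ¬p2) ∨ p2)), 0
3. p3 → (¬p1 → p1), 0
4. ◇□¬((p3 ∨ ¬p2) ∨ p2), 0
5. (p3 ∨ ¬p2) ∨ p2, 0
6. ¬p1 → p1, 0
7. p3 ∨ ¬p2, 0
8. p1, 0
9. ¬p2, 0
10. □¬((p3 ∨ ¬p2) ∨ p2), 1
11. ¬((p3 ∨ ¬p2) ∨ p2), 1
12. ¬(p3 ∨ ¬p2), 1
13. ¬p2, 1
14. ¬p3, 1
15. p2, 1
Accessibility: 0R0, 0R1, 1R1
Branch closes: p2 and ¬p2 both at 1.
Every branch closes (one shown): unsatisfiable in T, hence also in S4, S5 (every S4/S5-frame is a T-frame).
K-tableau for the formula:
1. ¬(◇□¬((p3 ∨ ¬p2) ∨ p2) → ¬((p3 ∨ ¬p2) ∨ p2)) ∧ (p3 → (¬p1 → p1)), 0
2. ¬(◇□¬((p3 ∨ ¬p2) ∨ p2) → ¬((p3 ∨ ¬p2) ∨ p2)), 0
3. p3 → (¬p1 → p1), 0
4. ◇□¬((p3 ∨ ¬p2) ∨ p2), 0
5. (p3 ∨ ¬p2) ∨ p2, 0
6. ¬p1 → p1, 0
7. p2, 0
8. p1, 0
9. □¬((p3 ∨ ¬p2) ∨ p2), 1
Accessibility: 0R1
Complete open branch: satisfiable in K.

K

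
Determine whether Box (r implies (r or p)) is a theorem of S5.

Yes, valid

Tableau for the negation not Box (r implies (r or p)):
1. not Box (r implies (r or p)), 0
2. not (r implies (r or p)), 1   [neg-Box-rule on 1: fresh world 1, 0R1]
3. r, 1   [neg-implies-rule on 2]
4. not (r or p), 1   [neg-implies-rule on 2]
5. not r, 1   [neg-or-rule on 4]
6. not p, 1   [neg-or-rule on 4]
Accessibility: 0R0, 0R1, 1R0, 1R1
Branch closes: r and not r both at 1.
All branches of the negation close; one closing branch shown above.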